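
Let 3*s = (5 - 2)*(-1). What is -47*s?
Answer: 47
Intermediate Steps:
s = -1 (s = ((5 - 2)*(-1))/3 = (3*(-1))/3 = (⅓)*(-3) = -1)
-47*s = -47*(-1) = 47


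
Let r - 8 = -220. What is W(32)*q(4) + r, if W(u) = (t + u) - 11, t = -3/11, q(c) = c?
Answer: -1420/11 ≈ -129.09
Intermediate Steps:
t = -3/11 (t = -3*1/11 = -3/11 ≈ -0.27273)
r = -212 (r = 8 - 220 = -212)
W(u) = -124/11 + u (W(u) = (-3/11 + u) - 11 = -124/11 + u)
W(32)*q(4) + r = (-124/11 + 32)*4 - 212 = (228/11)*4 - 212 = 912/11 - 212 = -1420/11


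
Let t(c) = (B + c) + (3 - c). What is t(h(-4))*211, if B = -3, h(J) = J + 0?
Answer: 0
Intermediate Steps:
h(J) = J
t(c) = 0 (t(c) = (-3 + c) + (3 - c) = 0)
t(h(-4))*211 = 0*211 = 0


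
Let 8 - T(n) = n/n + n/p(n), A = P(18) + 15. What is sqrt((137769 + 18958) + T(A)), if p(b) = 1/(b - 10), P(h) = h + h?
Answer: sqrt(154643) ≈ 393.25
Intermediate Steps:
P(h) = 2*h
p(b) = 1/(-10 + b)
A = 51 (A = 2*18 + 15 = 36 + 15 = 51)
T(n) = 7 - n*(-10 + n) (T(n) = 8 - (n/n + n/(1/(-10 + n))) = 8 - (1 + n*(-10 + n)) = 8 + (-1 - n*(-10 + n)) = 7 - n*(-10 + n))
sqrt((137769 + 18958) + T(A)) = sqrt((137769 + 18958) + (7 - 1*51*(-10 + 51))) = sqrt(156727 + (7 - 1*51*41)) = sqrt(156727 + (7 - 2091)) = sqrt(156727 - 2084) = sqrt(154643)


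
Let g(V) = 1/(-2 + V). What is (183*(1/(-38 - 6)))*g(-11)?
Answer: 183/572 ≈ 0.31993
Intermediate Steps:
(183*(1/(-38 - 6)))*g(-11) = (183*(1/(-38 - 6)))/(-2 - 11) = (183*(1/(-44)))/(-13) = (183*(-1/44*1))*(-1/13) = (183*(-1/44))*(-1/13) = -183/44*(-1/13) = 183/572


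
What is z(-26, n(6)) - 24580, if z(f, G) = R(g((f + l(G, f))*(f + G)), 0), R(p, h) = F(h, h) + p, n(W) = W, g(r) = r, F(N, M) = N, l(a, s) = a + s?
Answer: -23660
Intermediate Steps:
R(p, h) = h + p
z(f, G) = (G + f)*(G + 2*f) (z(f, G) = 0 + (f + (G + f))*(f + G) = 0 + (G + 2*f)*(G + f) = 0 + (G + f)*(G + 2*f) = (G + f)*(G + 2*f))
z(-26, n(6)) - 24580 = (6² + 2*(-26)² + 3*6*(-26)) - 24580 = (36 + 2*676 - 468) - 24580 = (36 + 1352 - 468) - 24580 = 920 - 24580 = -23660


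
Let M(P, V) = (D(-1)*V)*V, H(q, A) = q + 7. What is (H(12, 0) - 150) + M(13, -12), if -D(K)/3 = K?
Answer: 301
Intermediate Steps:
H(q, A) = 7 + q
D(K) = -3*K
M(P, V) = 3*V² (M(P, V) = ((-3*(-1))*V)*V = (3*V)*V = 3*V²)
(H(12, 0) - 150) + M(13, -12) = ((7 + 12) - 150) + 3*(-12)² = (19 - 150) + 3*144 = -131 + 432 = 301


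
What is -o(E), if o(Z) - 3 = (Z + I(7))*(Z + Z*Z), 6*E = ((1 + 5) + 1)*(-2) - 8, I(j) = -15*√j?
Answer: 887/27 + 440*√7/3 ≈ 420.90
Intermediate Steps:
E = -11/3 (E = (((1 + 5) + 1)*(-2) - 8)/6 = ((6 + 1)*(-2) - 8)/6 = (7*(-2) - 8)/6 = (-14 - 8)/6 = (⅙)*(-22) = -11/3 ≈ -3.6667)
o(Z) = 3 + (Z + Z²)*(Z - 15*√7) (o(Z) = 3 + (Z - 15*√7)*(Z + Z*Z) = 3 + (Z - 15*√7)*(Z + Z²) = 3 + (Z + Z²)*(Z - 15*√7))
-o(E) = -(3 + (-11/3)² + (-11/3)³ - 15*(-11/3)*√7 - 15*√7*(-11/3)²) = -(3 + 121/9 - 1331/27 + 55*√7 - 15*√7*121/9) = -(3 + 121/9 - 1331/27 + 55*√7 - 605*√7/3) = -(-887/27 - 440*√7/3) = 887/27 + 440*√7/3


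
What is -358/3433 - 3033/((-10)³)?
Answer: 10054289/3433000 ≈ 2.9287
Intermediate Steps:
-358/3433 - 3033/((-10)³) = -358*1/3433 - 3033/(-1000) = -358/3433 - 3033*(-1/1000) = -358/3433 + 3033/1000 = 10054289/3433000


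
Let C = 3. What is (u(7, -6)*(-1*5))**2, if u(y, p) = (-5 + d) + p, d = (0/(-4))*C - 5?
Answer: 6400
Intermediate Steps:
d = -5 (d = (0/(-4))*3 - 5 = (0*(-1/4))*3 - 5 = 0*3 - 5 = 0 - 5 = -5)
u(y, p) = -10 + p (u(y, p) = (-5 - 5) + p = -10 + p)
(u(7, -6)*(-1*5))**2 = ((-10 - 6)*(-1*5))**2 = (-16*(-5))**2 = 80**2 = 6400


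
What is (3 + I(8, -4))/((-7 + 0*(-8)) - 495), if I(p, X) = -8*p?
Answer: 61/502 ≈ 0.12151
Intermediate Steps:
(3 + I(8, -4))/((-7 + 0*(-8)) - 495) = (3 - 8*8)/((-7 + 0*(-8)) - 495) = (3 - 64)/((-7 + 0) - 495) = -61/(-7 - 495) = -61/(-502) = -61*(-1/502) = 61/502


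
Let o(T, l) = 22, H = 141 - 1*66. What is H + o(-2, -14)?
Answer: 97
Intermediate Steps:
H = 75 (H = 141 - 66 = 75)
H + o(-2, -14) = 75 + 22 = 97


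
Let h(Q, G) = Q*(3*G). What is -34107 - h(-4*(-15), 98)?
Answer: -51747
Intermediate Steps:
h(Q, G) = 3*G*Q
-34107 - h(-4*(-15), 98) = -34107 - 3*98*(-4*(-15)) = -34107 - 3*98*60 = -34107 - 1*17640 = -34107 - 17640 = -51747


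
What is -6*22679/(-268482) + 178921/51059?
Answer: 9164145048/2284737073 ≈ 4.0110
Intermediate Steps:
-6*22679/(-268482) + 178921/51059 = -136074*(-1/268482) + 178921*(1/51059) = 22679/44747 + 178921/51059 = 9164145048/2284737073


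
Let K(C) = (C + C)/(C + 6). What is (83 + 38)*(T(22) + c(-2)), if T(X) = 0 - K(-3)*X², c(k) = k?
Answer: 116886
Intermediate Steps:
K(C) = 2*C/(6 + C) (K(C) = (2*C)/(6 + C) = 2*C/(6 + C))
T(X) = 2*X² (T(X) = 0 - 2*(-3)/(6 - 3)*X² = 0 - 2*(-3)/3*X² = 0 - 2*(-3)*(⅓)*X² = 0 - (-2)*X² = 0 + 2*X² = 2*X²)
(83 + 38)*(T(22) + c(-2)) = (83 + 38)*(2*22² - 2) = 121*(2*484 - 2) = 121*(968 - 2) = 121*966 = 116886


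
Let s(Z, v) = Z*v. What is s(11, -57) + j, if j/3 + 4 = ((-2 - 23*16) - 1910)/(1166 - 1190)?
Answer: -354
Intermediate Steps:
j = 273 (j = -12 + 3*(((-2 - 23*16) - 1910)/(1166 - 1190)) = -12 + 3*(((-2 - 368) - 1910)/(-24)) = -12 + 3*((-370 - 1910)*(-1/24)) = -12 + 3*(-2280*(-1/24)) = -12 + 3*95 = -12 + 285 = 273)
s(11, -57) + j = 11*(-57) + 273 = -627 + 273 = -354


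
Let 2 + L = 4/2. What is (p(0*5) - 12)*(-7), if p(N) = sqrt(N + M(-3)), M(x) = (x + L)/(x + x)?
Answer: 84 - 7*sqrt(2)/2 ≈ 79.050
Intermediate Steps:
L = 0 (L = -2 + 4/2 = -2 + 4*(1/2) = -2 + 2 = 0)
M(x) = 1/2 (M(x) = (x + 0)/(x + x) = x/((2*x)) = x*(1/(2*x)) = 1/2)
p(N) = sqrt(1/2 + N) (p(N) = sqrt(N + 1/2) = sqrt(1/2 + N))
(p(0*5) - 12)*(-7) = (sqrt(2 + 4*(0*5))/2 - 12)*(-7) = (sqrt(2 + 4*0)/2 - 12)*(-7) = (sqrt(2 + 0)/2 - 12)*(-7) = (sqrt(2)/2 - 12)*(-7) = (-12 + sqrt(2)/2)*(-7) = 84 - 7*sqrt(2)/2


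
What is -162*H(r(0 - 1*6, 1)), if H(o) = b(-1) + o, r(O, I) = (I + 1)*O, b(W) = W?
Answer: 2106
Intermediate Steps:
r(O, I) = O*(1 + I) (r(O, I) = (1 + I)*O = O*(1 + I))
H(o) = -1 + o
-162*H(r(0 - 1*6, 1)) = -162*(-1 + (0 - 1*6)*(1 + 1)) = -162*(-1 + (0 - 6)*2) = -162*(-1 - 6*2) = -162*(-1 - 12) = -162*(-13) = 2106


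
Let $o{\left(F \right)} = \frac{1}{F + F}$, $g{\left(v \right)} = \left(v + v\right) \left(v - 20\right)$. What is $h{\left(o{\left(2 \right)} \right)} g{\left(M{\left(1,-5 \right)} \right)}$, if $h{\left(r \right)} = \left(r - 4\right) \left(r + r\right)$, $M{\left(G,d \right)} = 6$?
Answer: $315$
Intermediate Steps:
$g{\left(v \right)} = 2 v \left(-20 + v\right)$
$o{\left(F \right)} = \frac{1}{2 F}$
$h{\left(r \right)} = 2 r \left(-4 + r\right)$ ($h{\left(r \right)} = \left(-4 + r\right) 2 r = 2 r \left(-4 + r\right)$)
$h{\left(o{\left(2 \right)} \right)} g{\left(M{\left(1,-5 \right)} \right)} = 2 \frac{1}{2 \cdot 2} \left(-4 + \frac{1}{2 \cdot 2}\right) 2 \cdot 6 \left(-20 + 6\right) = 2 \cdot \frac{1}{2} \cdot \frac{1}{2} \left(-4 + \frac{1}{2} \cdot \frac{1}{2}\right) 2 \cdot 6 \left(-14\right) = 2 \cdot \frac{1}{4} \left(-4 + \frac{1}{4}\right) \left(-168\right) = 2 \cdot \frac{1}{4} \left(- \frac{15}{4}\right) \left(-168\right) = \left(- \frac{15}{8}\right) \left(-168\right) = 315$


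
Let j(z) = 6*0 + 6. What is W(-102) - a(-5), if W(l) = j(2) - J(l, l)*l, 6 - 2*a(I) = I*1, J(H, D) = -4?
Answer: -815/2 ≈ -407.50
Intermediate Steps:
a(I) = 3 - I/2
j(z) = 6 (j(z) = 0 + 6 = 6)
W(l) = 6 + 4*l (W(l) = 6 - (-4)*l = 6 + 4*l)
W(-102) - a(-5) = (6 + 4*(-102)) - (3 - 1/2*(-5)) = (6 - 408) - (3 + 5/2) = -402 - 1*11/2 = -402 - 11/2 = -815/2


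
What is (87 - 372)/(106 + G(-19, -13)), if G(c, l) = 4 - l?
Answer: -95/41 ≈ -2.3171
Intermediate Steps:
(87 - 372)/(106 + G(-19, -13)) = (87 - 372)/(106 + (4 - 1*(-13))) = -285/(106 + (4 + 13)) = -285/(106 + 17) = -285/123 = -285*1/123 = -95/41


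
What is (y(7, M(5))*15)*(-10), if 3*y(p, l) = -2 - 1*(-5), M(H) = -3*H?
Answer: -150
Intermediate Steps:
y(p, l) = 1 (y(p, l) = (-2 - 1*(-5))/3 = (-2 + 5)/3 = (1/3)*3 = 1)
(y(7, M(5))*15)*(-10) = (1*15)*(-10) = 15*(-10) = -150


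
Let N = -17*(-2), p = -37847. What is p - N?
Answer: -37881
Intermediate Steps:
N = 34
p - N = -37847 - 1*34 = -37847 - 34 = -37881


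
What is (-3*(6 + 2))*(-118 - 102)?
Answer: 5280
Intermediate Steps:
(-3*(6 + 2))*(-118 - 102) = -3*8*(-220) = -24*(-220) = 5280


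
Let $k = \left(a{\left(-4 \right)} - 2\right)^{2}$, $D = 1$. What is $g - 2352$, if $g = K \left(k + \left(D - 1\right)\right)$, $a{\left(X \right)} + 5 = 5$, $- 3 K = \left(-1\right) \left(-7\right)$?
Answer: $- \frac{7084}{3} \approx -2361.3$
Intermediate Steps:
$K = - \frac{7}{3}$ ($K = - \frac{\left(-1\right) \left(-7\right)}{3} = \left(- \frac{1}{3}\right) 7 = - \frac{7}{3} \approx -2.3333$)
$a{\left(X \right)} = 0$ ($a{\left(X \right)} = -5 + 5 = 0$)
$k = 4$ ($k = \left(0 - 2\right)^{2} = \left(-2\right)^{2} = 4$)
$g = - \frac{28}{3}$ ($g = - \frac{7 \left(4 + \left(1 - 1\right)\right)}{3} = - \frac{7 \left(4 + 0\right)}{3} = \left(- \frac{7}{3}\right) 4 = - \frac{28}{3} \approx -9.3333$)
$g - 2352 = - \frac{28}{3} - 2352 = - \frac{7084}{3}$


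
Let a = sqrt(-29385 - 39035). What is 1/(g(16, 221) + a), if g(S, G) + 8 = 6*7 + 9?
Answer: 43/70269 - 2*I*sqrt(17105)/70269 ≈ 0.00061193 - 0.0037224*I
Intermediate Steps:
g(S, G) = 43 (g(S, G) = -8 + (6*7 + 9) = -8 + (42 + 9) = -8 + 51 = 43)
a = 2*I*sqrt(17105) (a = sqrt(-68420) = 2*I*sqrt(17105) ≈ 261.57*I)
1/(g(16, 221) + a) = 1/(43 + 2*I*sqrt(17105))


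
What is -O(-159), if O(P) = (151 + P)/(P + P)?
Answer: -4/159 ≈ -0.025157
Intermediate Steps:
O(P) = (151 + P)/(2*P) (O(P) = (151 + P)/((2*P)) = (151 + P)*(1/(2*P)) = (151 + P)/(2*P))
-O(-159) = -(151 - 159)/(2*(-159)) = -(-1)*(-8)/(2*159) = -1*4/159 = -4/159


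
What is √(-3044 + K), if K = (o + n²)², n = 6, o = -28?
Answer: 2*I*√745 ≈ 54.589*I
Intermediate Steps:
K = 64 (K = (-28 + 6²)² = (-28 + 36)² = 8² = 64)
√(-3044 + K) = √(-3044 + 64) = √(-2980) = 2*I*√745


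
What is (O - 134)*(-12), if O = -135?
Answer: 3228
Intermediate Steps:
(O - 134)*(-12) = (-135 - 134)*(-12) = -269*(-12) = 3228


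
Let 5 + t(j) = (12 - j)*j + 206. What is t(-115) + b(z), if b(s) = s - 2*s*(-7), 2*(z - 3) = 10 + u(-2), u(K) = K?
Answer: -14299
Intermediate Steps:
t(j) = 201 + j*(12 - j) (t(j) = -5 + ((12 - j)*j + 206) = -5 + (j*(12 - j) + 206) = -5 + (206 + j*(12 - j)) = 201 + j*(12 - j))
z = 7 (z = 3 + (10 - 2)/2 = 3 + (1/2)*8 = 3 + 4 = 7)
b(s) = 15*s (b(s) = s + 14*s = 15*s)
t(-115) + b(z) = (201 - 1*(-115)**2 + 12*(-115)) + 15*7 = (201 - 1*13225 - 1380) + 105 = (201 - 13225 - 1380) + 105 = -14404 + 105 = -14299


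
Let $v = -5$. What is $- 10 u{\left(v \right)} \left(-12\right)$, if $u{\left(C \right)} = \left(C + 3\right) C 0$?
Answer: $0$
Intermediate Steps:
$u{\left(C \right)} = 0$ ($u{\left(C \right)} = \left(3 + C\right) C 0 = C \left(3 + C\right) 0 = 0$)
$- 10 u{\left(v \right)} \left(-12\right) = \left(-10\right) 0 \left(-12\right) = 0 \left(-12\right) = 0$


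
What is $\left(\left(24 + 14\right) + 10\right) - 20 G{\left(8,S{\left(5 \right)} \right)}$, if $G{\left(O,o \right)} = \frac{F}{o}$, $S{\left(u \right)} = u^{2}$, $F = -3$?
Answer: $\frac{252}{5} \approx 50.4$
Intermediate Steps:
$G{\left(O,o \right)} = - \frac{3}{o}$
$\left(\left(24 + 14\right) + 10\right) - 20 G{\left(8,S{\left(5 \right)} \right)} = \left(\left(24 + 14\right) + 10\right) - 20 \left(- \frac{3}{5^{2}}\right) = \left(38 + 10\right) - 20 \left(- \frac{3}{25}\right) = 48 - 20 \left(\left(-3\right) \frac{1}{25}\right) = 48 - - \frac{12}{5} = 48 + \frac{12}{5} = \frac{252}{5}$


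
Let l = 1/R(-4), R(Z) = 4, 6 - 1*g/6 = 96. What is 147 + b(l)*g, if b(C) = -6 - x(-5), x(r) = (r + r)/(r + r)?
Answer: 3927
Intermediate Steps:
g = -540 (g = 36 - 6*96 = 36 - 576 = -540)
x(r) = 1 (x(r) = (2*r)/((2*r)) = (2*r)*(1/(2*r)) = 1)
l = ¼ (l = 1/4 = ¼ ≈ 0.25000)
b(C) = -7 (b(C) = -6 - 1*1 = -6 - 1 = -7)
147 + b(l)*g = 147 - 7*(-540) = 147 + 3780 = 3927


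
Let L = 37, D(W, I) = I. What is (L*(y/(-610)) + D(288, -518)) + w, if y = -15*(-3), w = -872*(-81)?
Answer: 8553575/122 ≈ 70111.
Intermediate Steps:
w = 70632
y = 45
(L*(y/(-610)) + D(288, -518)) + w = (37*(45/(-610)) - 518) + 70632 = (37*(45*(-1/610)) - 518) + 70632 = (37*(-9/122) - 518) + 70632 = (-333/122 - 518) + 70632 = -63529/122 + 70632 = 8553575/122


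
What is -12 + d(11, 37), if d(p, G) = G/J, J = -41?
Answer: -529/41 ≈ -12.902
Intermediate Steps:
d(p, G) = -G/41 (d(p, G) = G/(-41) = G*(-1/41) = -G/41)
-12 + d(11, 37) = -12 - 1/41*37 = -12 - 37/41 = -529/41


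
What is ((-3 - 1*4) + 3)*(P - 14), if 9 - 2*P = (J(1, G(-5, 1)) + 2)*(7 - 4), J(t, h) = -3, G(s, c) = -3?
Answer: 32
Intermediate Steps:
P = 6 (P = 9/2 - (-3 + 2)*(7 - 4)/2 = 9/2 - (-1)*3/2 = 9/2 - ½*(-3) = 9/2 + 3/2 = 6)
((-3 - 1*4) + 3)*(P - 14) = ((-3 - 1*4) + 3)*(6 - 14) = ((-3 - 4) + 3)*(-8) = (-7 + 3)*(-8) = -4*(-8) = 32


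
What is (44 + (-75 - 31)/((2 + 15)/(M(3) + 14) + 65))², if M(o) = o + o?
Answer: 3116765584/1734489 ≈ 1796.9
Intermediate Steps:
M(o) = 2*o
(44 + (-75 - 31)/((2 + 15)/(M(3) + 14) + 65))² = (44 + (-75 - 31)/((2 + 15)/(2*3 + 14) + 65))² = (44 - 106/(17/(6 + 14) + 65))² = (44 - 106/(17/20 + 65))² = (44 - 106/1317/20)² = (44 - 106*20/1317)² = (44 - 2120/1317)² = (55828/1317)² = 3116765584/1734489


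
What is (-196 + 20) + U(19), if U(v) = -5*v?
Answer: -271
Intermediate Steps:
(-196 + 20) + U(19) = (-196 + 20) - 5*19 = -176 - 95 = -271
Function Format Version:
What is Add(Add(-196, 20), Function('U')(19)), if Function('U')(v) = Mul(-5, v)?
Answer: -271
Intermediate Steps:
Add(Add(-196, 20), Function('U')(19)) = Add(Add(-196, 20), Mul(-5, 19)) = Add(-176, -95) = -271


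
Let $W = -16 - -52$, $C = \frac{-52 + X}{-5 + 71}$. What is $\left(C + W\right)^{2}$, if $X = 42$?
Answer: $\frac{1399489}{1089} \approx 1285.1$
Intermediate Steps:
$C = - \frac{5}{33}$ ($C = \frac{-52 + 42}{-5 + 71} = - \frac{10}{66} = \left(-10\right) \frac{1}{66} = - \frac{5}{33} \approx -0.15152$)
$W = 36$ ($W = -16 + 52 = 36$)
$\left(C + W\right)^{2} = \left(- \frac{5}{33} + 36\right)^{2} = \left(\frac{1183}{33}\right)^{2} = \frac{1399489}{1089}$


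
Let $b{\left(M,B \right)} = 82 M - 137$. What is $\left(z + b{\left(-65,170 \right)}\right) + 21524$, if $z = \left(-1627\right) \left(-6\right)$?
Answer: $25819$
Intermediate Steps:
$b{\left(M,B \right)} = -137 + 82 M$
$z = 9762$
$\left(z + b{\left(-65,170 \right)}\right) + 21524 = \left(9762 + \left(-137 + 82 \left(-65\right)\right)\right) + 21524 = \left(9762 - 5467\right) + 21524 = 4295 + 21524 = 25819$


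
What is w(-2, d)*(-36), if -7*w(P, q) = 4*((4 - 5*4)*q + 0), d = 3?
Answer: -6912/7 ≈ -987.43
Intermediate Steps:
w(P, q) = 64*q/7 (w(P, q) = -4*((4 - 5*4)*q + 0)/7 = -4*((4 - 20)*q + 0)/7 = -4*(-16*q + 0)/7 = -4*(-16*q)/7 = -(-64)*q/7 = 64*q/7)
w(-2, d)*(-36) = ((64/7)*3)*(-36) = (192/7)*(-36) = -6912/7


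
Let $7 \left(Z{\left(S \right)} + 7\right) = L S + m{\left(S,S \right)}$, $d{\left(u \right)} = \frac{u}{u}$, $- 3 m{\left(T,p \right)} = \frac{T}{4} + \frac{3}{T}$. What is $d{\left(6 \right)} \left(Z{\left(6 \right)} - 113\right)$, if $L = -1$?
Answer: $- \frac{2540}{21} \approx -120.95$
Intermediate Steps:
$m{\left(T,p \right)} = - \frac{1}{T} - \frac{T}{12}$ ($m{\left(T,p \right)} = - \frac{\frac{T}{4} + \frac{3}{T}}{3} = - \frac{\frac{3}{T} + \frac{T}{4}}{3} = - \frac{1}{T} - \frac{T}{12}$)
$d{\left(u \right)} = 1$
$Z{\left(S \right)} = -7 - \frac{13 S}{84} - \frac{1}{7 S}$ ($Z{\left(S \right)} = -7 + \frac{- S - \left(\frac{1}{S} + \frac{S}{12}\right)}{7} = -7 + \frac{- \frac{1}{S} - \frac{13 S}{12}}{7} = -7 - \left(\frac{1}{7 S} + \frac{13 S}{84}\right) = -7 - \frac{13 S}{84} - \frac{1}{7 S}$)
$d{\left(6 \right)} \left(Z{\left(6 \right)} - 113\right) = 1 \left(\left(-7 - \frac{13}{14} - \frac{1}{7 \cdot 6}\right) - 113\right) = 1 \left(\left(-7 - \frac{13}{14} - \frac{1}{42}\right) - 113\right) = 1 \left(- \frac{167}{21} - 113\right) = 1 \left(- \frac{2540}{21}\right) = - \frac{2540}{21}$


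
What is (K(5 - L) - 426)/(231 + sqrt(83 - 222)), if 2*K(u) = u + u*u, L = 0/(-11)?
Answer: -94941/53500 + 411*I*sqrt(139)/53500 ≈ -1.7746 + 0.090572*I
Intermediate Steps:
L = 0 (L = 0*(-1/11) = 0)
K(u) = u/2 + u**2/2 (K(u) = (u + u*u)/2 = (u + u**2)/2 = u/2 + u**2/2)
(K(5 - L) - 426)/(231 + sqrt(83 - 222)) = ((5 - 1*0)*(1 + (5 - 1*0))/2 - 426)/(231 + sqrt(83 - 222)) = ((5 + 0)*(1 + (5 + 0))/2 - 426)/(231 + sqrt(-139)) = ((1/2)*5*(1 + 5) - 426)/(231 + I*sqrt(139)) = ((1/2)*5*6 - 426)/(231 + I*sqrt(139)) = (15 - 426)/(231 + I*sqrt(139)) = -411/(231 + I*sqrt(139))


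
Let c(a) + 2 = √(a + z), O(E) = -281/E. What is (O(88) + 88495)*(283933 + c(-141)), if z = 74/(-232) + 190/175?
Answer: 2211049913749/88 + 7787279*I*√577887205/178640 ≈ 2.5126e+10 + 1.0479e+6*I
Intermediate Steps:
z = 3113/4060 (z = 74*(-1/232) + 190*(1/175) = -37/116 + 38/35 = 3113/4060 ≈ 0.76675)
c(a) = -2 + √(3113/4060 + a) (c(a) = -2 + √(a + 3113/4060) = -2 + √(3113/4060 + a))
(O(88) + 88495)*(283933 + c(-141)) = (-281/88 + 88495)*(283933 + (-2 + √(3159695 + 4120900*(-141))/2030)) = (-281*1/88 + 88495)*(283933 + (-2 + √(3159695 - 581046900)/2030)) = (-281/88 + 88495)*(283933 + (-2 + √(-577887205)/2030)) = 7787279*(283933 + (-2 + (I*√577887205)/2030))/88 = 7787279*(283933 + (-2 + I*√577887205/2030))/88 = 7787279*(283931 + I*√577887205/2030)/88 = 2211049913749/88 + 7787279*I*√577887205/178640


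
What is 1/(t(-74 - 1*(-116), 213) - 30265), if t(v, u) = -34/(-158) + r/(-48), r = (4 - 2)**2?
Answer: -948/28691095 ≈ -3.3042e-5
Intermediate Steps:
r = 4 (r = 2**2 = 4)
t(v, u) = 125/948 (t(v, u) = -34/(-158) + 4/(-48) = -34*(-1/158) + 4*(-1/48) = 17/79 - 1/12 = 125/948)
1/(t(-74 - 1*(-116), 213) - 30265) = 1/(125/948 - 30265) = 1/(-28691095/948) = -948/28691095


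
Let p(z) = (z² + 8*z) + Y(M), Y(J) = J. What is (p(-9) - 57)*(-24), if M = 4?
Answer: 1056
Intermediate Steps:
p(z) = 4 + z² + 8*z (p(z) = (z² + 8*z) + 4 = 4 + z² + 8*z)
(p(-9) - 57)*(-24) = ((4 + (-9)² + 8*(-9)) - 57)*(-24) = ((4 + 81 - 72) - 57)*(-24) = (13 - 57)*(-24) = -44*(-24) = 1056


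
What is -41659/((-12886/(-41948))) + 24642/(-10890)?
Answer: -528631119397/3898015 ≈ -1.3562e+5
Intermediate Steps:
-41659/((-12886/(-41948))) + 24642/(-10890) = -41659/((-12886*(-1/41948))) + 24642*(-1/10890) = -41659/6443/20974 - 1369/605 = -41659*20974/6443 - 1369/605 = -873755866/6443 - 1369/605 = -528631119397/3898015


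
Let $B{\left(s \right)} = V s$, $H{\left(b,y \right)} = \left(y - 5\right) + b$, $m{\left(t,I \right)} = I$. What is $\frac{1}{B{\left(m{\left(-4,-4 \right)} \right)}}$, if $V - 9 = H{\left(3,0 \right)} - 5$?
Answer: $- \frac{1}{8} \approx -0.125$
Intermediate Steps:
$H{\left(b,y \right)} = -5 + b + y$ ($H{\left(b,y \right)} = \left(-5 + y\right) + b = -5 + b + y$)
$V = 2$ ($V = 9 + \left(\left(-5 + 3 + 0\right) - 5\right) = 9 - 7 = 2$)
$B{\left(s \right)} = 2 s$
$\frac{1}{B{\left(m{\left(-4,-4 \right)} \right)}} = \frac{1}{2 \left(-4\right)} = \frac{1}{-8} = - \frac{1}{8}$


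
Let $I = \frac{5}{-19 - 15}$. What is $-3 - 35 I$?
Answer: $\frac{73}{34} \approx 2.1471$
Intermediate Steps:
$I = - \frac{5}{34}$ ($I = \frac{5}{-34} = 5 \left(- \frac{1}{34}\right) = - \frac{5}{34} \approx -0.14706$)
$-3 - 35 I = -3 - - \frac{175}{34} = -3 + \frac{175}{34} = \frac{73}{34}$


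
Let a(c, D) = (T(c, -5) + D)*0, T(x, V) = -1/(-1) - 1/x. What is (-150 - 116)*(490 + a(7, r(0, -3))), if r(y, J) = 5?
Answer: -130340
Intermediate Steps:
T(x, V) = 1 - 1/x (T(x, V) = -1*(-1) - 1/x = 1 - 1/x)
a(c, D) = 0 (a(c, D) = ((-1 + c)/c + D)*0 = (D + (-1 + c)/c)*0 = 0)
(-150 - 116)*(490 + a(7, r(0, -3))) = (-150 - 116)*(490 + 0) = -266*490 = -130340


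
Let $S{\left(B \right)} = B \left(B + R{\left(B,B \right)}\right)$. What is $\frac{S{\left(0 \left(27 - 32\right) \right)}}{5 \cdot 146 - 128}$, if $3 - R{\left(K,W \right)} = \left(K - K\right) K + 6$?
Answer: $0$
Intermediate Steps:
$R{\left(K,W \right)} = -3$ ($R{\left(K,W \right)} = 3 - \left(\left(K - K\right) K + 6\right) = 3 - \left(0 K + 6\right) = 3 - \left(0 + 6\right) = 3 - 6 = -3$)
$S{\left(B \right)} = B \left(-3 + B\right)$ ($S{\left(B \right)} = B \left(B - 3\right) = B \left(-3 + B\right)$)
$\frac{S{\left(0 \left(27 - 32\right) \right)}}{5 \cdot 146 - 128} = \frac{0 \left(27 - 32\right) \left(-3 + 0 \left(27 - 32\right)\right)}{5 \cdot 146 - 128} = \frac{0 \left(-5\right) \left(-3 + 0 \left(-5\right)\right)}{730 - 128} = \frac{0 \left(-3 + 0\right)}{602} = 0 \left(-3\right) \frac{1}{602} = 0 \cdot \frac{1}{602} = 0$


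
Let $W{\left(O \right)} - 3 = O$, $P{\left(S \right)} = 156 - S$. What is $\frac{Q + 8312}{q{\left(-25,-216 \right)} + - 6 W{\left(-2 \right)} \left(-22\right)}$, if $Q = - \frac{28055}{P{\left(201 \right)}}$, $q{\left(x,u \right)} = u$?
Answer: $- \frac{80419}{756} \approx -106.37$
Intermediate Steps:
$W{\left(O \right)} = 3 + O$
$Q = \frac{5611}{9}$ ($Q = - \frac{28055}{156 - 201} = - \frac{28055}{-45} = \left(-28055\right) \left(- \frac{1}{45}\right) = \frac{5611}{9} \approx 623.44$)
$\frac{Q + 8312}{q{\left(-25,-216 \right)} + - 6 W{\left(-2 \right)} \left(-22\right)} = \frac{\frac{5611}{9} + 8312}{-216 + - 6 \left(3 - 2\right) \left(-22\right)} = \frac{80419}{9 \left(-216 + \left(-6\right) 1 \left(-22\right)\right)} = \frac{80419}{9 \left(-216 - -132\right)} = \frac{80419}{9 \left(-216 + 132\right)} = \frac{80419}{9 \left(-84\right)} = \frac{80419}{9} \left(- \frac{1}{84}\right) = - \frac{80419}{756}$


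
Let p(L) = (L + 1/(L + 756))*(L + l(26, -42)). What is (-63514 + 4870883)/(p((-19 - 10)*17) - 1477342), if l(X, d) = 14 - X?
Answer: -1264338047/323063656 ≈ -3.9136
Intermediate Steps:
p(L) = (-12 + L)*(L + 1/(756 + L)) (p(L) = (L + 1/(L + 756))*(L + (14 - 1*26)) = (L + 1/(756 + L))*(L + (14 - 26)) = (L + 1/(756 + L))*(L - 12) = (L + 1/(756 + L))*(-12 + L) = (-12 + L)*(L + 1/(756 + L)))
(-63514 + 4870883)/(p((-19 - 10)*17) - 1477342) = (-63514 + 4870883)/((-12 + ((-19 - 10)*17)³ - 9071*(-19 - 10)*17 + 744*((-19 - 10)*17)²)/(756 + (-19 - 10)*17) - 1477342) = 4807369/((-12 + (-29*17)³ - (-263059)*17 + 744*(-29*17)²)/(756 - 29*17) - 1477342) = 4807369/((-12 + (-493)³ - 9071*(-493) + 744*(-493)²)/(756 - 493) - 1477342) = 4807369/((-12 - 119823157 + 4472003 + 744*243049)/263 - 1477342) = 4807369/((-12 - 119823157 + 4472003 + 180828456)/263 - 1477342) = 4807369/((1/263)*65477290 - 1477342) = 4807369/(65477290/263 - 1477342) = 4807369/(-323063656/263) = 4807369*(-263/323063656) = -1264338047/323063656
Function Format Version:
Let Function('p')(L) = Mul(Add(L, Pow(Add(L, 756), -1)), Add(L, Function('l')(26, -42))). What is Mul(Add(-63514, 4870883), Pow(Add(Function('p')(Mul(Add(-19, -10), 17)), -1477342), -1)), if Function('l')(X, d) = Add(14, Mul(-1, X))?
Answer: Rational(-1264338047, 323063656) ≈ -3.9136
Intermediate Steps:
Function('p')(L) = Mul(Add(-12, L), Add(L, Pow(Add(756, L), -1))) (Function('p')(L) = Mul(Add(L, Pow(Add(L, 756), -1)), Add(L, Add(14, Mul(-1, 26)))) = Mul(Add(L, Pow(Add(756, L), -1)), Add(L, Add(14, -26))) = Mul(Add(L, Pow(Add(756, L), -1)), Add(L, -12)) = Mul(Add(L, Pow(Add(756, L), -1)), Add(-12, L)) = Mul(Add(-12, L), Add(L, Pow(Add(756, L), -1))))
Mul(Add(-63514, 4870883), Pow(Add(Function('p')(Mul(Add(-19, -10), 17)), -1477342), -1)) = Mul(Add(-63514, 4870883), Pow(Add(Mul(Pow(Add(756, Mul(Add(-19, -10), 17)), -1), Add(-12, Pow(Mul(Add(-19, -10), 17), 3), Mul(-9071, Mul(Add(-19, -10), 17)), Mul(744, Pow(Mul(Add(-19, -10), 17), 2)))), -1477342), -1)) = Mul(4807369, Pow(Add(Mul(Pow(Add(756, Mul(-29, 17)), -1), Add(-12, Pow(Mul(-29, 17), 3), Mul(-9071, Mul(-29, 17)), Mul(744, Pow(Mul(-29, 17), 2)))), -1477342), -1)) = Mul(4807369, Pow(Add(Mul(Pow(Add(756, -493), -1), Add(-12, Pow(-493, 3), Mul(-9071, -493), Mul(744, Pow(-493, 2)))), -1477342), -1)) = Mul(4807369, Pow(Add(Mul(Pow(263, -1), Add(-12, -119823157, 4472003, Mul(744, 243049))), -1477342), -1)) = Mul(4807369, Pow(Add(Mul(Rational(1, 263), Add(-12, -119823157, 4472003, 180828456)), -1477342), -1)) = Mul(4807369, Pow(Add(Mul(Rational(1, 263), 65477290), -1477342), -1)) = Mul(4807369, Pow(Add(Rational(65477290, 263), -1477342), -1)) = Mul(4807369, Pow(Rational(-323063656, 263), -1)) = Mul(4807369, Rational(-263, 323063656)) = Rational(-1264338047, 323063656)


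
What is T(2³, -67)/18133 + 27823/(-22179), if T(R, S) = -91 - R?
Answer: -506710180/402171807 ≈ -1.2599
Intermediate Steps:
T(2³, -67)/18133 + 27823/(-22179) = (-91 - 1*2³)/18133 + 27823/(-22179) = (-91 - 1*8)*(1/18133) + 27823*(-1/22179) = (-91 - 8)*(1/18133) - 27823/22179 = -99*1/18133 - 27823/22179 = -99/18133 - 27823/22179 = -506710180/402171807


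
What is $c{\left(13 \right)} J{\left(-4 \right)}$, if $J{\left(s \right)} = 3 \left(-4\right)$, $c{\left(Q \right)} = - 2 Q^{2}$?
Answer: $4056$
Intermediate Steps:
$J{\left(s \right)} = -12$
$c{\left(13 \right)} J{\left(-4 \right)} = - 2 \cdot 13^{2} \left(-12\right) = \left(-2\right) 169 \left(-12\right) = \left(-338\right) \left(-12\right) = 4056$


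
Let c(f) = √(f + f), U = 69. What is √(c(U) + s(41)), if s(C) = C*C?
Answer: √(1681 + √138) ≈ 41.143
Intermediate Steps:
s(C) = C²
c(f) = √2*√f (c(f) = √(2*f) = √2*√f)
√(c(U) + s(41)) = √(√2*√69 + 41²) = √(√138 + 1681) = √(1681 + √138)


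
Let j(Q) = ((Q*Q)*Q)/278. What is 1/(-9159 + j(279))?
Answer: 278/19171437 ≈ 1.4501e-5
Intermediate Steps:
j(Q) = Q**3/278 (j(Q) = (Q**2*Q)*(1/278) = Q**3*(1/278) = Q**3/278)
1/(-9159 + j(279)) = 1/(-9159 + (1/278)*279**3) = 1/(-9159 + (1/278)*21717639) = 1/(-9159 + 21717639/278) = 1/(19171437/278) = 278/19171437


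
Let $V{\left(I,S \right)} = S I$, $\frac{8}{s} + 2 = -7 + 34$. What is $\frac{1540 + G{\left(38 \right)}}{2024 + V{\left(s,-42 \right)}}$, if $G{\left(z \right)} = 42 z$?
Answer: $\frac{9800}{6283} \approx 1.5598$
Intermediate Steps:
$s = \frac{8}{25}$ ($s = \frac{8}{-2 + \left(-7 + 34\right)} = \frac{8}{-2 + 27} = \frac{8}{25} \approx 0.32$)
$V{\left(I,S \right)} = I S$
$\frac{1540 + G{\left(38 \right)}}{2024 + V{\left(s,-42 \right)}} = \frac{1540 + 42 \cdot 38}{2024 + \frac{8}{25} \left(-42\right)} = \frac{1540 + 1596}{2024 - \frac{336}{25}} = \frac{3136}{\frac{50264}{25}} = 3136 \cdot \frac{25}{50264} = \frac{9800}{6283}$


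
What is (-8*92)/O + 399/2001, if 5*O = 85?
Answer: -488651/11339 ≈ -43.095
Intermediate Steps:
O = 17 (O = (1/5)*85 = 17)
(-8*92)/O + 399/2001 = -8*92/17 + 399/2001 = -736*1/17 + 399*(1/2001) = -736/17 + 133/667 = -488651/11339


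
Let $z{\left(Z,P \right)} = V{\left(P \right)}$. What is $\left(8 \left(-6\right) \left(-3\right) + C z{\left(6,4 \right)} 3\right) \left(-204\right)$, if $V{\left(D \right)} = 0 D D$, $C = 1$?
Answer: $-29376$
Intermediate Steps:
$V{\left(D \right)} = 0$ ($V{\left(D \right)} = 0 D = 0$)
$z{\left(Z,P \right)} = 0$
$\left(8 \left(-6\right) \left(-3\right) + C z{\left(6,4 \right)} 3\right) \left(-204\right) = \left(8 \left(-6\right) \left(-3\right) + 1 \cdot 0 \cdot 3\right) \left(-204\right) = \left(\left(-48\right) \left(-3\right) + 0 \cdot 3\right) \left(-204\right) = \left(144 + 0\right) \left(-204\right) = 144 \left(-204\right) = -29376$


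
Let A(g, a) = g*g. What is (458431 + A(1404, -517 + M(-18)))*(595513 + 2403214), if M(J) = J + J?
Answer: 7285848059369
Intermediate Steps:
M(J) = 2*J
A(g, a) = g²
(458431 + A(1404, -517 + M(-18)))*(595513 + 2403214) = (458431 + 1404²)*(595513 + 2403214) = (458431 + 1971216)*2998727 = 2429647*2998727 = 7285848059369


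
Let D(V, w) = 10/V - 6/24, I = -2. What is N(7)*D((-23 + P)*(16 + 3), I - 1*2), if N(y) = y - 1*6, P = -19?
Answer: -419/1596 ≈ -0.26253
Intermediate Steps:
N(y) = -6 + y (N(y) = y - 6 = -6 + y)
D(V, w) = -¼ + 10/V (D(V, w) = 10/V - 6*1/24 = 10/V - ¼ = -¼ + 10/V)
N(7)*D((-23 + P)*(16 + 3), I - 1*2) = (-6 + 7)*((40 - (-23 - 19)*(16 + 3))/(4*(((-23 - 19)*(16 + 3))))) = 1*((40 - (-42)*19)/(4*((-42*19)))) = 1*((¼)*(40 - 1*(-798))/(-798)) = 1*((¼)*(-1/798)*(40 + 798)) = 1*((¼)*(-1/798)*838) = 1*(-419/1596) = -419/1596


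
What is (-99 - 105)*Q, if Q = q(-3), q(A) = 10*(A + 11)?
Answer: -16320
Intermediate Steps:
q(A) = 110 + 10*A (q(A) = 10*(11 + A) = 110 + 10*A)
Q = 80 (Q = 110 + 10*(-3) = 110 - 30 = 80)
(-99 - 105)*Q = (-99 - 105)*80 = -204*80 = -16320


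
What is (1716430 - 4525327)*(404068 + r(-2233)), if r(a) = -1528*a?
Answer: -10719009370524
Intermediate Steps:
r(a) = -1528*a
(1716430 - 4525327)*(404068 + r(-2233)) = (1716430 - 4525327)*(404068 - 1528*(-2233)) = -2808897*(404068 + 3412024) = -2808897*3816092 = -10719009370524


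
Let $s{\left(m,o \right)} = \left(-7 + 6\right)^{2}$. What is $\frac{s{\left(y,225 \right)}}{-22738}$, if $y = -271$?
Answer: $- \frac{1}{22738} \approx -4.3979 \cdot 10^{-5}$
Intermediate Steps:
$s{\left(m,o \right)} = 1$ ($s{\left(m,o \right)} = \left(-1\right)^{2} = 1$)
$\frac{s{\left(y,225 \right)}}{-22738} = 1 \frac{1}{-22738} = 1 \left(- \frac{1}{22738}\right) = - \frac{1}{22738}$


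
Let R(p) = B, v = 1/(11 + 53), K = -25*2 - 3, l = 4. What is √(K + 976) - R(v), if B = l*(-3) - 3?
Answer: 15 + √923 ≈ 45.381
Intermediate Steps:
K = -53 (K = -50 - 3 = -53)
v = 1/64 ≈ 0.015625
B = -15 (B = 4*(-3) - 3 = -12 - 3 = -15)
R(p) = -15
√(K + 976) - R(v) = √(-53 + 976) - 1*(-15) = √923 + 15 = 15 + √923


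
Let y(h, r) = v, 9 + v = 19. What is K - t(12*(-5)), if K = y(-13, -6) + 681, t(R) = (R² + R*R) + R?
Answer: -6449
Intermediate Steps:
v = 10 (v = -9 + 19 = 10)
y(h, r) = 10
t(R) = R + 2*R² (t(R) = (R² + R²) + R = 2*R² + R = R + 2*R²)
K = 691 (K = 10 + 681 = 691)
K - t(12*(-5)) = 691 - 12*(-5)*(1 + 2*(12*(-5))) = 691 - (-60)*(1 + 2*(-60)) = 691 - (-60)*(1 - 120) = 691 - (-60)*(-119) = 691 - 1*7140 = 691 - 7140 = -6449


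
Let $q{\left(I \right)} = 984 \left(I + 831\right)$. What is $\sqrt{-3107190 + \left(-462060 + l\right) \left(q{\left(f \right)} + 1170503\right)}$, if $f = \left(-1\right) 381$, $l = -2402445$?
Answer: $3 i \sqrt{513479735245} \approx 2.1497 \cdot 10^{6} i$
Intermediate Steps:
$f = -381$
$q{\left(I \right)} = 817704 + 984 I$ ($q{\left(I \right)} = 984 \left(831 + I\right) = 817704 + 984 I$)
$\sqrt{-3107190 + \left(-462060 + l\right) \left(q{\left(f \right)} + 1170503\right)} = \sqrt{-3107190 + \left(-462060 - 2402445\right) \left(\left(817704 + 984 \left(-381\right)\right) + 1170503\right)} = \sqrt{-3107190 - 2864505 \left(\left(817704 - 374904\right) + 1170503\right)} = \sqrt{-3107190 - 2864505 \left(442800 + 1170503\right)} = \sqrt{-3107190 - 4621314510015} = \sqrt{-4621317617205} = 3 i \sqrt{513479735245}$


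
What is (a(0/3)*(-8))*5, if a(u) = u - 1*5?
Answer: 200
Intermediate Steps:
a(u) = -5 + u (a(u) = u - 5 = -5 + u)
(a(0/3)*(-8))*5 = ((-5 + 0/3)*(-8))*5 = ((-5 + 0*(1/3))*(-8))*5 = ((-5 + 0)*(-8))*5 = -5*(-8)*5 = 40*5 = 200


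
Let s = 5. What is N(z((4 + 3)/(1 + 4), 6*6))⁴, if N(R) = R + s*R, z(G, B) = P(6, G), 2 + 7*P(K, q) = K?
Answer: 331776/2401 ≈ 138.18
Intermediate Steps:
P(K, q) = -2/7 + K/7
z(G, B) = 4/7 (z(G, B) = -2/7 + (⅐)*6 = -2/7 + 6/7 = 4/7)
N(R) = 6*R (N(R) = R + 5*R = 6*R)
N(z((4 + 3)/(1 + 4), 6*6))⁴ = (6*(4/7))⁴ = (24/7)⁴ = 331776/2401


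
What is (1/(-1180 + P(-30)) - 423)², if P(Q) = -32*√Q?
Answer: (-243645039001*I + 13512745152*√30)/(80*(-17021*I + 944*√30)) ≈ 1.7893e+5 - 0.10419*I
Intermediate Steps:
(1/(-1180 + P(-30)) - 423)² = (1/(-1180 - 32*I*√30) - 423)² = (-423 + 1/(-1180 - 32*I*√30))²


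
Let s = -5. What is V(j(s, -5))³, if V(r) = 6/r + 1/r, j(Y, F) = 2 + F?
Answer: -343/27 ≈ -12.704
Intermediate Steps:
V(r) = 7/r (V(r) = 6/r + 1/r = 7/r)
V(j(s, -5))³ = (7/(2 - 5))³ = (7/(-3))³ = (7*(-⅓))³ = (-7/3)³ = -343/27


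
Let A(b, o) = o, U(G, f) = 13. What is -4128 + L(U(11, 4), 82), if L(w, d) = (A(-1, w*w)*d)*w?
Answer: 176026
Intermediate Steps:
L(w, d) = d*w³ (L(w, d) = ((w*w)*d)*w = (w²*d)*w = (d*w²)*w = d*w³)
-4128 + L(U(11, 4), 82) = -4128 + 82*13³ = -4128 + 82*2197 = -4128 + 180154 = 176026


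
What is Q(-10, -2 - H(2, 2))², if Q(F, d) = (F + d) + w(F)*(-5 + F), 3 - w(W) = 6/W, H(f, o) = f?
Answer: 4624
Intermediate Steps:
w(W) = 3 - 6/W
Q(F, d) = F + d + (-5 + F)*(3 - 6/F) (Q(F, d) = (F + d) + (3 - 6/F)*(-5 + F) = (F + d) + (-5 + F)*(3 - 6/F) = F + d + (-5 + F)*(3 - 6/F))
Q(-10, -2 - H(2, 2))² = (-21 + (-2 - 1*2) + 4*(-10) + 30/(-10))² = (-21 + (-2 - 2) - 40 + 30*(-⅒))² = (-21 - 4 - 40 - 3)² = (-68)² = 4624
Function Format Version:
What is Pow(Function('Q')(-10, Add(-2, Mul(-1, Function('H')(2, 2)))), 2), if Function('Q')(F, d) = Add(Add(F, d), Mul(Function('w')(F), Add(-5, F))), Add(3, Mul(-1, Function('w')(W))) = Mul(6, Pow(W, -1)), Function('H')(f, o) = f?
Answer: 4624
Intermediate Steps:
Function('w')(W) = Add(3, Mul(-6, Pow(W, -1))) (Function('w')(W) = Add(3, Mul(-1, Mul(6, Pow(W, -1)))) = Add(3, Mul(-6, Pow(W, -1))))
Function('Q')(F, d) = Add(F, d, Mul(Add(-5, F), Add(3, Mul(-6, Pow(F, -1))))) (Function('Q')(F, d) = Add(Add(F, d), Mul(Add(3, Mul(-6, Pow(F, -1))), Add(-5, F))) = Add(Add(F, d), Mul(Add(-5, F), Add(3, Mul(-6, Pow(F, -1))))) = Add(F, d, Mul(Add(-5, F), Add(3, Mul(-6, Pow(F, -1))))))
Pow(Function('Q')(-10, Add(-2, Mul(-1, Function('H')(2, 2)))), 2) = Pow(Add(-21, Add(-2, Mul(-1, 2)), Mul(4, -10), Mul(30, Pow(-10, -1))), 2) = Pow(Add(-21, Add(-2, -2), -40, Mul(30, Rational(-1, 10))), 2) = Pow(Add(-21, -4, -40, -3), 2) = Pow(-68, 2) = 4624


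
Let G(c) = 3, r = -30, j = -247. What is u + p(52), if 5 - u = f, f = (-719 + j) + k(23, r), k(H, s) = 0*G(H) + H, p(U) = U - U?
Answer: 948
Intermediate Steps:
p(U) = 0
k(H, s) = H (k(H, s) = 0*3 + H = 0 + H = H)
f = -943 (f = (-719 - 247) + 23 = -966 + 23 = -943)
u = 948 (u = 5 - 1*(-943) = 5 + 943 = 948)
u + p(52) = 948 + 0 = 948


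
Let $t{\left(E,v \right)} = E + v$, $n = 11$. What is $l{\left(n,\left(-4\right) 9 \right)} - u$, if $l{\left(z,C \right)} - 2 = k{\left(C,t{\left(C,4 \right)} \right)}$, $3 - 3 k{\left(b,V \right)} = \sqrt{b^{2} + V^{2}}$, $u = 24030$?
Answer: $-24027 - \frac{4 \sqrt{145}}{3} \approx -24043.0$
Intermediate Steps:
$k{\left(b,V \right)} = 1 - \frac{\sqrt{V^{2} + b^{2}}}{3}$ ($k{\left(b,V \right)} = 1 - \frac{\sqrt{b^{2} + V^{2}}}{3} = 1 - \frac{\sqrt{V^{2} + b^{2}}}{3}$)
$l{\left(z,C \right)} = 3 - \frac{\sqrt{C^{2} + \left(4 + C\right)^{2}}}{3}$ ($l{\left(z,C \right)} = 2 - \left(-1 + \frac{\sqrt{\left(C + 4\right)^{2} + C^{2}}}{3}\right) = 2 - \left(-1 + \frac{\sqrt{\left(4 + C\right)^{2} + C^{2}}}{3}\right) = 2 - \left(-1 + \frac{\sqrt{C^{2} + \left(4 + C\right)^{2}}}{3}\right) = 3 - \frac{\sqrt{C^{2} + \left(4 + C\right)^{2}}}{3}$)
$l{\left(n,\left(-4\right) 9 \right)} - u = \left(3 - \frac{\sqrt{\left(\left(-4\right) 9\right)^{2} + \left(4 - 36\right)^{2}}}{3}\right) - 24030 = \left(3 - \frac{\sqrt{\left(-36\right)^{2} + \left(4 - 36\right)^{2}}}{3}\right) - 24030 = \left(3 - \frac{\sqrt{1296 + \left(-32\right)^{2}}}{3}\right) - 24030 = \left(3 - \frac{\sqrt{1296 + 1024}}{3}\right) - 24030 = \left(3 - \frac{\sqrt{2320}}{3}\right) - 24030 = \left(3 - \frac{4 \sqrt{145}}{3}\right) - 24030 = -24027 - \frac{4 \sqrt{145}}{3}$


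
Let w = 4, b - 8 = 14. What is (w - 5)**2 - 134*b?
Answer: -2947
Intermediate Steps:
b = 22 (b = 8 + 14 = 22)
(w - 5)**2 - 134*b = (4 - 5)**2 - 134*22 = (-1)**2 - 2948 = 1 - 2948 = -2947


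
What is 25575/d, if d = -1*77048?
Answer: -25575/77048 ≈ -0.33194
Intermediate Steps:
d = -77048
25575/d = 25575/(-77048) = 25575*(-1/77048) = -25575/77048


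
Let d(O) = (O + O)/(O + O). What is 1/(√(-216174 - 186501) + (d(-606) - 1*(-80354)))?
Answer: 5357/430488580 - I*√16107/1291465740 ≈ 1.2444e-5 - 9.8271e-8*I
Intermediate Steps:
d(O) = 1 (d(O) = (2*O)/((2*O)) = (2*O)*(1/(2*O)) = 1)
1/(√(-216174 - 186501) + (d(-606) - 1*(-80354))) = 1/(√(-216174 - 186501) + (1 - 1*(-80354))) = 1/(√(-402675) + (1 + 80354)) = 1/(5*I*√16107 + 80355) = 1/(80355 + 5*I*√16107)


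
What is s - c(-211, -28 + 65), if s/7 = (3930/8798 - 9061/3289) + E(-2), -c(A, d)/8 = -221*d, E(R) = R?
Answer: -72838104916/1112947 ≈ -65446.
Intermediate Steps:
c(A, d) = 1768*d (c(A, d) = -(-1768)*d = 1768*d)
s = -33563964/1112947 (s = 7*((3930/8798 - 9061/3289) - 2) = 7*((3930*(1/8798) - 9061*1/3289) - 2) = 7*((1965/4399 - 697/253) - 2) = 7*(-2568958/1112947 - 2) = 7*(-4794852/1112947) = -33563964/1112947 ≈ -30.158)
s - c(-211, -28 + 65) = -33563964/1112947 - 1768*(-28 + 65) = -33563964/1112947 - 1768*37 = -33563964/1112947 - 1*65416 = -33563964/1112947 - 65416 = -72838104916/1112947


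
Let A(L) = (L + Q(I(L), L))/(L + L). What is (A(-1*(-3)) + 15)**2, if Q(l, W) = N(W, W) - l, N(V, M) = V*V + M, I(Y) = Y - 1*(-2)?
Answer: 2500/9 ≈ 277.78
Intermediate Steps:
I(Y) = 2 + Y (I(Y) = Y + 2 = 2 + Y)
N(V, M) = M + V**2 (N(V, M) = V**2 + M = M + V**2)
Q(l, W) = W + W**2 - l (Q(l, W) = (W + W**2) - l = W + W**2 - l)
A(L) = (-2 + L + L**2)/(2*L) (A(L) = (L + (L + L**2 - (2 + L)))/(L + L) = (L + (L + L**2 + (-2 - L)))/((2*L)) = (L + (-2 + L**2))*(1/(2*L)) = (-2 + L + L**2)*(1/(2*L)) = (-2 + L + L**2)/(2*L))
(A(-1*(-3)) + 15)**2 = ((-2 - 1*(-3) + (-1*(-3))**2)/(2*((-1*(-3)))) + 15)**2 = ((1/2)*(-2 + 3 + 3**2)/3 + 15)**2 = ((1/2)*(1/3)*(-2 + 3 + 9) + 15)**2 = ((1/2)*(1/3)*10 + 15)**2 = (5/3 + 15)**2 = (50/3)**2 = 2500/9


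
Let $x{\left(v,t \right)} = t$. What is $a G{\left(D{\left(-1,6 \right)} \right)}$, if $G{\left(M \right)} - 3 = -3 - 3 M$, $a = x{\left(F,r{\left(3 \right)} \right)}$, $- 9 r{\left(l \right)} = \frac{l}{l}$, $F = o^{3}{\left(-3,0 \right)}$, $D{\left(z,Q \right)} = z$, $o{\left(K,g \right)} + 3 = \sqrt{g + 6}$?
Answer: $- \frac{1}{3} \approx -0.33333$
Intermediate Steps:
$o{\left(K,g \right)} = -3 + \sqrt{6 + g}$ ($o{\left(K,g \right)} = -3 + \sqrt{g + 6} = -3 + \sqrt{6 + g}$)
$F = \left(-3 + \sqrt{6}\right)^{3}$ ($F = \left(-3 + \sqrt{6 + 0}\right)^{3} = \left(-3 + \sqrt{6}\right)^{3} \approx -0.16684$)
$r{\left(l \right)} = - \frac{1}{9}$ ($r{\left(l \right)} = - \frac{l \frac{1}{l}}{9} = \left(- \frac{1}{9}\right) 1 = - \frac{1}{9}$)
$a = - \frac{1}{9} \approx -0.11111$
$G{\left(M \right)} = - 3 M$ ($G{\left(M \right)} = 3 - \left(3 + 3 M\right) = - 3 M$)
$a G{\left(D{\left(-1,6 \right)} \right)} = - \frac{\left(-3\right) \left(-1\right)}{9} = \left(- \frac{1}{9}\right) 3 = - \frac{1}{3}$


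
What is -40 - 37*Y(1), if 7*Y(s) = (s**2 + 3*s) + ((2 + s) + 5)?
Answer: -724/7 ≈ -103.43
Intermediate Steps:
Y(s) = 1 + s**2/7 + 4*s/7 (Y(s) = ((s**2 + 3*s) + ((2 + s) + 5))/7 = ((s**2 + 3*s) + (7 + s))/7 = (7 + s**2 + 4*s)/7 = 1 + s**2/7 + 4*s/7)
-40 - 37*Y(1) = -40 - 37*(1 + (1/7)*1**2 + (4/7)*1) = -40 - 37*(1 + (1/7)*1 + 4/7) = -40 - 37*(1 + 1/7 + 4/7) = -40 - 37*12/7 = -40 - 444/7 = -724/7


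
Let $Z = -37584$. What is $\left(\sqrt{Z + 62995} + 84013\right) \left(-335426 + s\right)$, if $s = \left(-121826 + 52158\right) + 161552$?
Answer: $-20460694046 - 243542 \sqrt{25411} \approx -2.05 \cdot 10^{10}$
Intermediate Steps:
$s = 91884$ ($s = -69668 + 161552 = 91884$)
$\left(\sqrt{Z + 62995} + 84013\right) \left(-335426 + s\right) = \left(\sqrt{-37584 + 62995} + 84013\right) \left(-335426 + 91884\right) = \left(\sqrt{25411} + 84013\right) \left(-243542\right) = \left(84013 + \sqrt{25411}\right) \left(-243542\right) = -20460694046 - 243542 \sqrt{25411}$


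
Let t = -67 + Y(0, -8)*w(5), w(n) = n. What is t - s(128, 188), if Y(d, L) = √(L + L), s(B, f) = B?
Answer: -195 + 20*I ≈ -195.0 + 20.0*I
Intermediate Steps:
Y(d, L) = √2*√L (Y(d, L) = √(2*L) = √2*√L)
t = -67 + 20*I (t = -67 + (√2*√(-8))*5 = -67 + (√2*(2*I*√2))*5 = -67 + (4*I)*5 = -67 + 20*I ≈ -67.0 + 20.0*I)
t - s(128, 188) = (-67 + 20*I) - 1*128 = (-67 + 20*I) - 128 = -195 + 20*I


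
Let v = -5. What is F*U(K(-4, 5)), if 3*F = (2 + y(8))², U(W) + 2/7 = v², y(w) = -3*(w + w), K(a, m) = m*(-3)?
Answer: 366068/21 ≈ 17432.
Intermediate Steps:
K(a, m) = -3*m
y(w) = -6*w
U(W) = 173/7 (U(W) = -2/7 + (-5)² = -2/7 + 25 = 173/7)
F = 2116/3 (F = (2 - 6*8)²/3 = (2 - 48)²/3 = (⅓)*(-46)² = (⅓)*2116 = 2116/3 ≈ 705.33)
F*U(K(-4, 5)) = (2116/3)*(173/7) = 366068/21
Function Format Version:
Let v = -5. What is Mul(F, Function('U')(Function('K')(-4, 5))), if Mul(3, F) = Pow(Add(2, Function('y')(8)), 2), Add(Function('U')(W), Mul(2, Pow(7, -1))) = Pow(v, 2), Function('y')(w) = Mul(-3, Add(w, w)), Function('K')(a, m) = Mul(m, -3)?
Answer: Rational(366068, 21) ≈ 17432.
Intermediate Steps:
Function('K')(a, m) = Mul(-3, m)
Function('y')(w) = Mul(-6, w) (Function('y')(w) = Mul(-3, Mul(2, w)) = Mul(-6, w))
Function('U')(W) = Rational(173, 7) (Function('U')(W) = Add(Rational(-2, 7), Pow(-5, 2)) = Add(Rational(-2, 7), 25) = Rational(173, 7))
F = Rational(2116, 3) (F = Mul(Rational(1, 3), Pow(Add(2, Mul(-6, 8)), 2)) = Mul(Rational(1, 3), Pow(Add(2, -48), 2)) = Mul(Rational(1, 3), Pow(-46, 2)) = Mul(Rational(1, 3), 2116) = Rational(2116, 3) ≈ 705.33)
Mul(F, Function('U')(Function('K')(-4, 5))) = Mul(Rational(2116, 3), Rational(173, 7)) = Rational(366068, 21)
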